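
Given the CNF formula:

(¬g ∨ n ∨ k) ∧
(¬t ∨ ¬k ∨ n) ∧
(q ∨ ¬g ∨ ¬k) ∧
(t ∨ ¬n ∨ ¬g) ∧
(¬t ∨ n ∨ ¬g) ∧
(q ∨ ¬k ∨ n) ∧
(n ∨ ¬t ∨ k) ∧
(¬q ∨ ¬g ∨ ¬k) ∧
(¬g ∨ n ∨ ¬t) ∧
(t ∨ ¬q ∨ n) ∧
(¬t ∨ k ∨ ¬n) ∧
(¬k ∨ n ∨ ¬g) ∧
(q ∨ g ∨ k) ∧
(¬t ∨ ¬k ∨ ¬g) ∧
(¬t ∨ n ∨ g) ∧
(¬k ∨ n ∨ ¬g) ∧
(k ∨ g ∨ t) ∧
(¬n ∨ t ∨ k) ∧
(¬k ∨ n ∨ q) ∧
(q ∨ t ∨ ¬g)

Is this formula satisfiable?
Yes

Yes, the formula is satisfiable.

One satisfying assignment is: g=False, n=True, t=False, k=True, q=False

Verification: With this assignment, all 20 clauses evaluate to true.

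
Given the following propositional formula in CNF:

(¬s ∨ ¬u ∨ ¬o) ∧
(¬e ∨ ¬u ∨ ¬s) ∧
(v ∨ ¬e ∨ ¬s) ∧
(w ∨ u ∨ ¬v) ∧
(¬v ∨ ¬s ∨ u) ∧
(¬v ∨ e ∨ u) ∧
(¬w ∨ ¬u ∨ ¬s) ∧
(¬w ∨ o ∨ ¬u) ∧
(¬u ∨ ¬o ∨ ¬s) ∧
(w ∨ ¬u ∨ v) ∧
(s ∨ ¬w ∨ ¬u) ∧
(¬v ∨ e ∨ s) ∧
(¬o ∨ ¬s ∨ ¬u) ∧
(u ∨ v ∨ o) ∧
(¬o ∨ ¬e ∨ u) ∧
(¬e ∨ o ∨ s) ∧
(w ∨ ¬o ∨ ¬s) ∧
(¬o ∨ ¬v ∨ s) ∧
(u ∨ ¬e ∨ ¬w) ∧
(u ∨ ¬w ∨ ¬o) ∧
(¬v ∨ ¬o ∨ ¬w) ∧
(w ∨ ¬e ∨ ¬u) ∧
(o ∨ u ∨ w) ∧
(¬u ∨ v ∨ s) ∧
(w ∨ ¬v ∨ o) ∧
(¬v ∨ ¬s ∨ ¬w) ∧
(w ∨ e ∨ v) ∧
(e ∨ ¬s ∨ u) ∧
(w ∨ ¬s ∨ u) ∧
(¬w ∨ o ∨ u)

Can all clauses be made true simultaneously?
No

No, the formula is not satisfiable.

No assignment of truth values to the variables can make all 30 clauses true simultaneously.

The formula is UNSAT (unsatisfiable).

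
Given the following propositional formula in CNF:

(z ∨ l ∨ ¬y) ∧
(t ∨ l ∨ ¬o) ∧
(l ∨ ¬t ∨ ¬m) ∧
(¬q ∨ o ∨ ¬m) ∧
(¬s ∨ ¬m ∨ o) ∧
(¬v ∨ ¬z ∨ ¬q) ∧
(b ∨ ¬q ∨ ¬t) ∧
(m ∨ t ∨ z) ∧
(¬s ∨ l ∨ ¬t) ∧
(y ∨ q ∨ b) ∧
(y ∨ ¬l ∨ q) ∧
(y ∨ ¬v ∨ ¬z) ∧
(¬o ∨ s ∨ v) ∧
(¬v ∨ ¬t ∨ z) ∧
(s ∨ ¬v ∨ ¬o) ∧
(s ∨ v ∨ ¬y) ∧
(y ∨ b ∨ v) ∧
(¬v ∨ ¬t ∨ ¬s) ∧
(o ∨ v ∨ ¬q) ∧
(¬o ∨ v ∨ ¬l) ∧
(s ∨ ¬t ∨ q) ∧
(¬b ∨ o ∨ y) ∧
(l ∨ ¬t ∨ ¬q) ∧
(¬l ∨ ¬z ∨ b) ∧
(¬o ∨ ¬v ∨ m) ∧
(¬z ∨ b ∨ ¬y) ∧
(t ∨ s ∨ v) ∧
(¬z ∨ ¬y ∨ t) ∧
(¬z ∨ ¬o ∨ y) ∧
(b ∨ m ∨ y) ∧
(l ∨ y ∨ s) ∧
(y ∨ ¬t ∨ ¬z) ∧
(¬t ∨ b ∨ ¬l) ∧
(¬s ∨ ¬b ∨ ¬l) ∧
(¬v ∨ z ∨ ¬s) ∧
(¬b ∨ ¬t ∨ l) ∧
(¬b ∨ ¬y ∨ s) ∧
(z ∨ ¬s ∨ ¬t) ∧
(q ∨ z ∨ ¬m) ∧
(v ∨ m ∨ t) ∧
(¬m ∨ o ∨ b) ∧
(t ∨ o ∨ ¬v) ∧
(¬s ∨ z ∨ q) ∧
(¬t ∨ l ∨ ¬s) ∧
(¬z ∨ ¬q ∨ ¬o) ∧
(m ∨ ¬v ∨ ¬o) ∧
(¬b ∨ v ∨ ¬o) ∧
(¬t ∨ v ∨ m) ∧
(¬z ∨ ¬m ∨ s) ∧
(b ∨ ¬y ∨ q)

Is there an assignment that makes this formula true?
No

No, the formula is not satisfiable.

No assignment of truth values to the variables can make all 50 clauses true simultaneously.

The formula is UNSAT (unsatisfiable).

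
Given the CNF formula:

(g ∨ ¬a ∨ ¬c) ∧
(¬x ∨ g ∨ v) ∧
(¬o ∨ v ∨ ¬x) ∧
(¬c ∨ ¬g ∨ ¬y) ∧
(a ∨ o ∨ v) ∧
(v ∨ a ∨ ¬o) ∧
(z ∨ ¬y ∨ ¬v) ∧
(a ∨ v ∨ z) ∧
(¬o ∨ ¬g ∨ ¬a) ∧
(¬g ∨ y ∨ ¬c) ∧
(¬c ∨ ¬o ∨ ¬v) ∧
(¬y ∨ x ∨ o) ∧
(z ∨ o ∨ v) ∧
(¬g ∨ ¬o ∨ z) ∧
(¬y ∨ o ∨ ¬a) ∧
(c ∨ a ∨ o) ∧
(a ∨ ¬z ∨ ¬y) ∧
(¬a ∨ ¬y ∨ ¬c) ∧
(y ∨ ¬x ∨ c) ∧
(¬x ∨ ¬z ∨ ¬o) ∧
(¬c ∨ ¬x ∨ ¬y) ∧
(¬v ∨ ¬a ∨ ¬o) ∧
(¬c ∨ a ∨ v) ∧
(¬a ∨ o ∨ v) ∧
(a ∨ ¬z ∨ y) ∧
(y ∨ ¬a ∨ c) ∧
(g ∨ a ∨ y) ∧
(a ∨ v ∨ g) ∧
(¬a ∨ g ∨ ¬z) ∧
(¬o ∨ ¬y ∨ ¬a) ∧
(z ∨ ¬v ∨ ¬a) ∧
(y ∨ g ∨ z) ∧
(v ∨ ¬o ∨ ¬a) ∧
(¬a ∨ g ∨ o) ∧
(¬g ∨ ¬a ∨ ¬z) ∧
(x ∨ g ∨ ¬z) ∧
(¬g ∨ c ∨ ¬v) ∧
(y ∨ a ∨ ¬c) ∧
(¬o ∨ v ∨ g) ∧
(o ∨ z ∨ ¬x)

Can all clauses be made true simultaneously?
No

No, the formula is not satisfiable.

No assignment of truth values to the variables can make all 40 clauses true simultaneously.

The formula is UNSAT (unsatisfiable).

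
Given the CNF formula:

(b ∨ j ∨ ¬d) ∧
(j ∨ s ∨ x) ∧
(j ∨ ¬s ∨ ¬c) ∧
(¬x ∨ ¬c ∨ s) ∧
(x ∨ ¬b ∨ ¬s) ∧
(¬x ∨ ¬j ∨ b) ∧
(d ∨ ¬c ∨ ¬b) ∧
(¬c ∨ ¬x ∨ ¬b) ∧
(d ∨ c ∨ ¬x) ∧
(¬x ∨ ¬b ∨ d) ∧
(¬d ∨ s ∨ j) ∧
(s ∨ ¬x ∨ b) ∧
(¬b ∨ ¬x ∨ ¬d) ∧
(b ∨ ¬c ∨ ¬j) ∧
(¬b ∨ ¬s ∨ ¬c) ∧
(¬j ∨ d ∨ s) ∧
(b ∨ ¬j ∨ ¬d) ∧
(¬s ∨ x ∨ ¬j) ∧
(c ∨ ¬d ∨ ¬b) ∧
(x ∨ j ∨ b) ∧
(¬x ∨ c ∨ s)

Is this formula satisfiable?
Yes

Yes, the formula is satisfiable.

One satisfying assignment is: x=False, d=True, b=True, s=False, c=True, j=True

Verification: With this assignment, all 21 clauses evaluate to true.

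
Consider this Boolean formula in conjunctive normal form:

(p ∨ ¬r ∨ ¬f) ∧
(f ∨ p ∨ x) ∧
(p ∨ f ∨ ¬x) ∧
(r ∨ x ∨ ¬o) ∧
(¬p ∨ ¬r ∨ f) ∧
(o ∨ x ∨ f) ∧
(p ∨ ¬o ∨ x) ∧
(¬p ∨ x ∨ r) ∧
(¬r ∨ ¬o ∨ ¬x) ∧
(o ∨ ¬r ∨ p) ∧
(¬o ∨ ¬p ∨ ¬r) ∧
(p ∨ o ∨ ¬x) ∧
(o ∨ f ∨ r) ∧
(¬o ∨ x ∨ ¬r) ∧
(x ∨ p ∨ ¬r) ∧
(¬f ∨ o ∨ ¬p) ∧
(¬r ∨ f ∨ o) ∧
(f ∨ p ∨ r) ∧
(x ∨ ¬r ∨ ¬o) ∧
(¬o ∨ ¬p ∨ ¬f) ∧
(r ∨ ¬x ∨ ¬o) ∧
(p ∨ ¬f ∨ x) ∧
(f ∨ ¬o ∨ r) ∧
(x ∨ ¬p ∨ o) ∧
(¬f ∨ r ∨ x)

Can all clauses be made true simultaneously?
No

No, the formula is not satisfiable.

No assignment of truth values to the variables can make all 25 clauses true simultaneously.

The formula is UNSAT (unsatisfiable).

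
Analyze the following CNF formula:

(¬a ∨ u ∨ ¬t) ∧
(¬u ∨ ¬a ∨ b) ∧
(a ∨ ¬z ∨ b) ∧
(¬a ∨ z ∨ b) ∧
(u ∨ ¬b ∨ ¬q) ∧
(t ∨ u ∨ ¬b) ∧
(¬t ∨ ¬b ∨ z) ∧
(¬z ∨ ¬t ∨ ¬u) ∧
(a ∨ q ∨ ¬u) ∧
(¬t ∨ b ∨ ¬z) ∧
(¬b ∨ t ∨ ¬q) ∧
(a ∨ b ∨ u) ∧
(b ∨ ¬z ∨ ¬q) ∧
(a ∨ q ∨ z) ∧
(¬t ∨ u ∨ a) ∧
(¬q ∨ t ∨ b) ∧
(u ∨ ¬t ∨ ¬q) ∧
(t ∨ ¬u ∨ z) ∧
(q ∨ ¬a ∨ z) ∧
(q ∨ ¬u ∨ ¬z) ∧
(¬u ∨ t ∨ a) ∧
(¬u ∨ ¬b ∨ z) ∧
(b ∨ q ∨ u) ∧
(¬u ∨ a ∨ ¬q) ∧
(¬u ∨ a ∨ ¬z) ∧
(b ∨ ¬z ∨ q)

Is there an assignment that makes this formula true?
No

No, the formula is not satisfiable.

No assignment of truth values to the variables can make all 26 clauses true simultaneously.

The formula is UNSAT (unsatisfiable).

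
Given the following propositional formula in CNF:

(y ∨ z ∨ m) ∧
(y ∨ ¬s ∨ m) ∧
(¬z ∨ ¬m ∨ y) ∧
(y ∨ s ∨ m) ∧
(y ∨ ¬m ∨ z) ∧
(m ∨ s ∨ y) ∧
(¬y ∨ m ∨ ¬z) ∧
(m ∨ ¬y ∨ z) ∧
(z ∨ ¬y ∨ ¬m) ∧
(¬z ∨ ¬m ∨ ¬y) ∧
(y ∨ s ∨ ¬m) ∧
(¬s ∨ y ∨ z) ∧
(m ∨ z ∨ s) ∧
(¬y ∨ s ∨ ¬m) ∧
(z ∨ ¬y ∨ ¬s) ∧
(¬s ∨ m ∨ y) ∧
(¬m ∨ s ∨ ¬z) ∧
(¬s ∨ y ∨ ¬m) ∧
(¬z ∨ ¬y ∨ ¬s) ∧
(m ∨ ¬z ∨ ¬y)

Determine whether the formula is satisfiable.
No

No, the formula is not satisfiable.

No assignment of truth values to the variables can make all 20 clauses true simultaneously.

The formula is UNSAT (unsatisfiable).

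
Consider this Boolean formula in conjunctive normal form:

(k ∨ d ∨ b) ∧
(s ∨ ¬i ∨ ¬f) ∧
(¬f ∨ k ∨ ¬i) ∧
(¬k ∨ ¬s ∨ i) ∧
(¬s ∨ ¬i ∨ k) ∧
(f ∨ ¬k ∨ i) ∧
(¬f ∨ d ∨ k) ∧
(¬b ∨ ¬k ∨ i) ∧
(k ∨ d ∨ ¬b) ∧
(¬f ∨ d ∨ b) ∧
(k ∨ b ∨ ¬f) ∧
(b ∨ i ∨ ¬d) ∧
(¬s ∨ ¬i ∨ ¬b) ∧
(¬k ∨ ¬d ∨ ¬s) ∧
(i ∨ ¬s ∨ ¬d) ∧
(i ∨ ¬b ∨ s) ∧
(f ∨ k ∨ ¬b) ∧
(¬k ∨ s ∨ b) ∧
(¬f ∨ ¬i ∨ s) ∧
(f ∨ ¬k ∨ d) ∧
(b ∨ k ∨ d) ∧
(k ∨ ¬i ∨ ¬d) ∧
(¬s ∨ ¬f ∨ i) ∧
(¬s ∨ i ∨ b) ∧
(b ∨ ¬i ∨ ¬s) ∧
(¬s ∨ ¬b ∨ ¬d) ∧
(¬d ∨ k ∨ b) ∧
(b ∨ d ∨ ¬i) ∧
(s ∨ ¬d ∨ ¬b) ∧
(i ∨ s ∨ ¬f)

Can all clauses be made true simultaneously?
No

No, the formula is not satisfiable.

No assignment of truth values to the variables can make all 30 clauses true simultaneously.

The formula is UNSAT (unsatisfiable).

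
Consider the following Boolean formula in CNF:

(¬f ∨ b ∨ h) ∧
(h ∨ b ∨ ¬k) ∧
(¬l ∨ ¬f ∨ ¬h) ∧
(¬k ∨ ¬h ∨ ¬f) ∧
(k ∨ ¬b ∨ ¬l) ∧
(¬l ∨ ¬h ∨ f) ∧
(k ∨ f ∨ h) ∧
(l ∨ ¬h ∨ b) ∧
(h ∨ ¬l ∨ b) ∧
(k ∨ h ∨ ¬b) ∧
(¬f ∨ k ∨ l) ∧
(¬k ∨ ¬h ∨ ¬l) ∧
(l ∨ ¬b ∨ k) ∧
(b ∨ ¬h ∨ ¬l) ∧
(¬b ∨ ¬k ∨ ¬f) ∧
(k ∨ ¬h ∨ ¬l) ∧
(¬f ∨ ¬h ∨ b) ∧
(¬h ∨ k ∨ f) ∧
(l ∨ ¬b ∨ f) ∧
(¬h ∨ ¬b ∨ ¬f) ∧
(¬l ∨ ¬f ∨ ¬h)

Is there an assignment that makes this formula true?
Yes

Yes, the formula is satisfiable.

One satisfying assignment is: h=False, f=False, k=True, b=True, l=True

Verification: With this assignment, all 21 clauses evaluate to true.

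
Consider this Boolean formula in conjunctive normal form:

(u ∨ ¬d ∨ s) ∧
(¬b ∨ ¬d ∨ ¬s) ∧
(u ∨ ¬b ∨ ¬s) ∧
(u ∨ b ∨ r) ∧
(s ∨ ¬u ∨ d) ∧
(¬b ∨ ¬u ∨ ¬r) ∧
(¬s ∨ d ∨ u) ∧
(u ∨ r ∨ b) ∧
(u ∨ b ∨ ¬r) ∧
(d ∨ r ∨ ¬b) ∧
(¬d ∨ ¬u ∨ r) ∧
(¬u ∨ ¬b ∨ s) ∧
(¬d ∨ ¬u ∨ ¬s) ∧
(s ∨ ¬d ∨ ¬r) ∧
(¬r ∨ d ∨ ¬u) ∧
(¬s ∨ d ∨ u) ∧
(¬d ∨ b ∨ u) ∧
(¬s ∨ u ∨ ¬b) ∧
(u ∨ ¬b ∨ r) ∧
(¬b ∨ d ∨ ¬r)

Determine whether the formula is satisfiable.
Yes

Yes, the formula is satisfiable.

One satisfying assignment is: u=True, d=False, s=True, r=False, b=False

Verification: With this assignment, all 20 clauses evaluate to true.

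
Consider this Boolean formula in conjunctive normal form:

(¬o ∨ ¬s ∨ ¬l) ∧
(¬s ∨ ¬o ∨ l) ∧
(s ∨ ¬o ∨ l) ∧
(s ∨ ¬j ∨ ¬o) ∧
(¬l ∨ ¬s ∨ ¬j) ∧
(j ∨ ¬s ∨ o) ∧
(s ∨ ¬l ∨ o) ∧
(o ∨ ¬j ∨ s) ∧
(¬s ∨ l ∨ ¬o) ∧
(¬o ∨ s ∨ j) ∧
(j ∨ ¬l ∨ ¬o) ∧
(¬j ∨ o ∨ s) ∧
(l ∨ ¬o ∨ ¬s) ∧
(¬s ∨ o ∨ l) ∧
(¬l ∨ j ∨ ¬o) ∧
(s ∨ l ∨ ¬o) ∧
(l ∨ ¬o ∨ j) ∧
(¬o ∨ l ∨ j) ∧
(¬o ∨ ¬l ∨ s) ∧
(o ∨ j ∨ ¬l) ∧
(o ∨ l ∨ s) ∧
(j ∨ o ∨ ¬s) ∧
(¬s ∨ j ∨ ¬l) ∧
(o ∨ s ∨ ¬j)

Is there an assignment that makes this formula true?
No

No, the formula is not satisfiable.

No assignment of truth values to the variables can make all 24 clauses true simultaneously.

The formula is UNSAT (unsatisfiable).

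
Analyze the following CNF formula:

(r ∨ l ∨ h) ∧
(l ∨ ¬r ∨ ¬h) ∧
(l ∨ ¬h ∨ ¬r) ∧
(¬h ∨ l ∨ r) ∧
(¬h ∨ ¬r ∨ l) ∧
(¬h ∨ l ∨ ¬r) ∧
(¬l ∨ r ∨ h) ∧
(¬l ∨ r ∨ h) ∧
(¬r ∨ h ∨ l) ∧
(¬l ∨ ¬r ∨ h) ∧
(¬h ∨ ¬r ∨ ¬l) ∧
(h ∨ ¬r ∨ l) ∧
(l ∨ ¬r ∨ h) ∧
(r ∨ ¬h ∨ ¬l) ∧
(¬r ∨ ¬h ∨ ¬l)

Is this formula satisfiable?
No

No, the formula is not satisfiable.

No assignment of truth values to the variables can make all 15 clauses true simultaneously.

The formula is UNSAT (unsatisfiable).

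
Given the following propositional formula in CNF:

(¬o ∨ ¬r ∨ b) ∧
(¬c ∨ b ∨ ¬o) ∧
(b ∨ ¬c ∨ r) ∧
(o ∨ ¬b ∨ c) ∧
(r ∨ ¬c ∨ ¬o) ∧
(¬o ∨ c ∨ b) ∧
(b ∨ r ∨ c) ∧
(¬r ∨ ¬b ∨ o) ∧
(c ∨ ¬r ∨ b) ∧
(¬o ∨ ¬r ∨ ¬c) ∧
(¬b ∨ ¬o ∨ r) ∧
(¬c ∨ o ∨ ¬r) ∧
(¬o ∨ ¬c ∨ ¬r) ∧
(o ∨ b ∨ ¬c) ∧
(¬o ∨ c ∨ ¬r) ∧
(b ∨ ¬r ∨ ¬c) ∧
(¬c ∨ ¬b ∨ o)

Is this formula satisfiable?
No

No, the formula is not satisfiable.

No assignment of truth values to the variables can make all 17 clauses true simultaneously.

The formula is UNSAT (unsatisfiable).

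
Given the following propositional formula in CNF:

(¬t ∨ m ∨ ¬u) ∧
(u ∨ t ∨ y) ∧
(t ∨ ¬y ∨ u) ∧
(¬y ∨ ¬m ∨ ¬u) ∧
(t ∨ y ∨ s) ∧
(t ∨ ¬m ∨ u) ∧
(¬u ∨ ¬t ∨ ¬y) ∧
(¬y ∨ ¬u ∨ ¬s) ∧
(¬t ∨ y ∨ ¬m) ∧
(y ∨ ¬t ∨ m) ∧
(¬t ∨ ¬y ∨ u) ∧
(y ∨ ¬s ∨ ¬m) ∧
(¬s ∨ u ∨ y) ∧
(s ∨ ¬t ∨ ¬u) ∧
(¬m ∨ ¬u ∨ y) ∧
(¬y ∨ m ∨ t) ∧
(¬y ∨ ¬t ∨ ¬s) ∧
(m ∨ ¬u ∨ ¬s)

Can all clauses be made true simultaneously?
No

No, the formula is not satisfiable.

No assignment of truth values to the variables can make all 18 clauses true simultaneously.

The formula is UNSAT (unsatisfiable).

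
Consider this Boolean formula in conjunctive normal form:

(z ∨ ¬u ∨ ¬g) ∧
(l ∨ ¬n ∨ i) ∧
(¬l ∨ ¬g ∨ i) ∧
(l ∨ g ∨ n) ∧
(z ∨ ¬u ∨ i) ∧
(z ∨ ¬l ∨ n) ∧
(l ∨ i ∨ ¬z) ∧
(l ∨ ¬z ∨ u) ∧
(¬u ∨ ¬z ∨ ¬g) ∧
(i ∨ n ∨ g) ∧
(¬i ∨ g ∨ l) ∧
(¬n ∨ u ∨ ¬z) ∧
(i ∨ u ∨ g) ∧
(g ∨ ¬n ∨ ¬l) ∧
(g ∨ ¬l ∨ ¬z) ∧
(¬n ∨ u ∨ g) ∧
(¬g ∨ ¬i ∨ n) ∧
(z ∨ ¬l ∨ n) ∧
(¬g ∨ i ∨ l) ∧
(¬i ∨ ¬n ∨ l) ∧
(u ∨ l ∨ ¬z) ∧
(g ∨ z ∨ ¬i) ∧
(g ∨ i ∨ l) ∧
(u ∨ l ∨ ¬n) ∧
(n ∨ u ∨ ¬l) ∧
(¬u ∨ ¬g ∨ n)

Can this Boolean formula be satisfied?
Yes

Yes, the formula is satisfiable.

One satisfying assignment is: l=True, g=True, n=True, z=False, i=True, u=False

Verification: With this assignment, all 26 clauses evaluate to true.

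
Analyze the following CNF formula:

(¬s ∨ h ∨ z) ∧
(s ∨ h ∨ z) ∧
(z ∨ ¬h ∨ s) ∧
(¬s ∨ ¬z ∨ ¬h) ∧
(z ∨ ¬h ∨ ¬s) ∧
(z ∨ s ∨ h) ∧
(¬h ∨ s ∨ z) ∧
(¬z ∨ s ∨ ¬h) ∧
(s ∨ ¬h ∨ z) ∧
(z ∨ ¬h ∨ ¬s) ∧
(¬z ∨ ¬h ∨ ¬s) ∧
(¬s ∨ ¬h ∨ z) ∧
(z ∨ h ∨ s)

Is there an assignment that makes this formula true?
Yes

Yes, the formula is satisfiable.

One satisfying assignment is: h=False, s=True, z=True

Verification: With this assignment, all 13 clauses evaluate to true.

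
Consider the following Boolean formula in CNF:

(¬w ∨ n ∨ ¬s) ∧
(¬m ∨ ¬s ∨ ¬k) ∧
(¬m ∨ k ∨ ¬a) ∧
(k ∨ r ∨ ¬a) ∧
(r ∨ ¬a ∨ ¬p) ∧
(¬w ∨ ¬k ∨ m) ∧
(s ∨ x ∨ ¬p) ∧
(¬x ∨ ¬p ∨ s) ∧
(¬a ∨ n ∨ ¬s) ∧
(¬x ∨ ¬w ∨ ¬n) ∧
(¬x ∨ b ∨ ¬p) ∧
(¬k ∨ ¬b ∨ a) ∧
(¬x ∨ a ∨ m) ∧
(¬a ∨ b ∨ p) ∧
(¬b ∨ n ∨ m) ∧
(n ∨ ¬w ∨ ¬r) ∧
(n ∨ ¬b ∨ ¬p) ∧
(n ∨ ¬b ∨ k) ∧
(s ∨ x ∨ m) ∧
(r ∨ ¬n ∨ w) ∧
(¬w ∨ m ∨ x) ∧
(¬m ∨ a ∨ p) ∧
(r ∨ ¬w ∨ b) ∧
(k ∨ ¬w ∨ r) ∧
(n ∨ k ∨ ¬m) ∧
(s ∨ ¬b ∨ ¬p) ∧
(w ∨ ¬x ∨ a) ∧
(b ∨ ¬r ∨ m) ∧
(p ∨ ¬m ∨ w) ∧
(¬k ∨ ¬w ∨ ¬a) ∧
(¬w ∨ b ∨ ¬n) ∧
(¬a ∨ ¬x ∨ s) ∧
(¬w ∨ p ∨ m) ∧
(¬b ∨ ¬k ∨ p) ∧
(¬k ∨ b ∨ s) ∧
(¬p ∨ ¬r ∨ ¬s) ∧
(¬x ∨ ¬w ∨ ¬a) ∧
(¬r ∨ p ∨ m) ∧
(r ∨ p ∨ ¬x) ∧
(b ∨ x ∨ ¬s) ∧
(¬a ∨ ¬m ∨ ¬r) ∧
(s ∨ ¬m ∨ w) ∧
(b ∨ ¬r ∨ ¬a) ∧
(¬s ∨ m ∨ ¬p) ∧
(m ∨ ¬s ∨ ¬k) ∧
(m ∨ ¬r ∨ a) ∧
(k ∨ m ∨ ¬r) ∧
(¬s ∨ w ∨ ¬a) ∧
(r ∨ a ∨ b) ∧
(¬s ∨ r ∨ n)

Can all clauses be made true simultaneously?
No

No, the formula is not satisfiable.

No assignment of truth values to the variables can make all 50 clauses true simultaneously.

The formula is UNSAT (unsatisfiable).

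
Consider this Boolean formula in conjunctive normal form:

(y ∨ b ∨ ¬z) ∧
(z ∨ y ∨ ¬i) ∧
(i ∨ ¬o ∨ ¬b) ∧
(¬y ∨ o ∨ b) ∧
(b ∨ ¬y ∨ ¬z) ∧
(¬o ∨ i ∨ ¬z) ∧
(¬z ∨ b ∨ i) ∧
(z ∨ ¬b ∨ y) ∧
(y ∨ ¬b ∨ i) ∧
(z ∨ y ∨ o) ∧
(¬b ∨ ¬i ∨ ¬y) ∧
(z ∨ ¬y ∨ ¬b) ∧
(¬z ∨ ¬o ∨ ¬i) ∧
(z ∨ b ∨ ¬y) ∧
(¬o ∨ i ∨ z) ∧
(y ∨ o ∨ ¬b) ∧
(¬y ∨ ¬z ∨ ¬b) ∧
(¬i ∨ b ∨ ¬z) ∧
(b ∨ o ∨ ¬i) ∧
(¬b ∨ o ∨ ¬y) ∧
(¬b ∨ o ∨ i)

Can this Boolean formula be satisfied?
No

No, the formula is not satisfiable.

No assignment of truth values to the variables can make all 21 clauses true simultaneously.

The formula is UNSAT (unsatisfiable).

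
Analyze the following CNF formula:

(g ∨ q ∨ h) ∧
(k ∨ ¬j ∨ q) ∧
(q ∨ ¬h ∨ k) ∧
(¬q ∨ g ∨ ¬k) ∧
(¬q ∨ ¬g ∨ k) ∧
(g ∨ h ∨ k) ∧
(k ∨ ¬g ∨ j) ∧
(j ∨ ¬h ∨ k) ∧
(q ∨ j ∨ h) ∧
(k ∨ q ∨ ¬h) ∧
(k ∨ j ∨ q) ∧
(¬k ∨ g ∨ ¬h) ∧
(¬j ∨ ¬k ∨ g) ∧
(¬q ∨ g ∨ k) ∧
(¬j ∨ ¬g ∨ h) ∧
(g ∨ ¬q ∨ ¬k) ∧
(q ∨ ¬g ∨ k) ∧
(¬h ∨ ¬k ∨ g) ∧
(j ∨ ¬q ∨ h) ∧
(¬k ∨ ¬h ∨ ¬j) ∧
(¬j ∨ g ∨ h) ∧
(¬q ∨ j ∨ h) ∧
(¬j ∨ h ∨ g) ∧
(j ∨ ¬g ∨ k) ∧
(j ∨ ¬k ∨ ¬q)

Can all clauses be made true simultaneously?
Yes

Yes, the formula is satisfiable.

One satisfying assignment is: k=True, h=True, q=False, g=True, j=False

Verification: With this assignment, all 25 clauses evaluate to true.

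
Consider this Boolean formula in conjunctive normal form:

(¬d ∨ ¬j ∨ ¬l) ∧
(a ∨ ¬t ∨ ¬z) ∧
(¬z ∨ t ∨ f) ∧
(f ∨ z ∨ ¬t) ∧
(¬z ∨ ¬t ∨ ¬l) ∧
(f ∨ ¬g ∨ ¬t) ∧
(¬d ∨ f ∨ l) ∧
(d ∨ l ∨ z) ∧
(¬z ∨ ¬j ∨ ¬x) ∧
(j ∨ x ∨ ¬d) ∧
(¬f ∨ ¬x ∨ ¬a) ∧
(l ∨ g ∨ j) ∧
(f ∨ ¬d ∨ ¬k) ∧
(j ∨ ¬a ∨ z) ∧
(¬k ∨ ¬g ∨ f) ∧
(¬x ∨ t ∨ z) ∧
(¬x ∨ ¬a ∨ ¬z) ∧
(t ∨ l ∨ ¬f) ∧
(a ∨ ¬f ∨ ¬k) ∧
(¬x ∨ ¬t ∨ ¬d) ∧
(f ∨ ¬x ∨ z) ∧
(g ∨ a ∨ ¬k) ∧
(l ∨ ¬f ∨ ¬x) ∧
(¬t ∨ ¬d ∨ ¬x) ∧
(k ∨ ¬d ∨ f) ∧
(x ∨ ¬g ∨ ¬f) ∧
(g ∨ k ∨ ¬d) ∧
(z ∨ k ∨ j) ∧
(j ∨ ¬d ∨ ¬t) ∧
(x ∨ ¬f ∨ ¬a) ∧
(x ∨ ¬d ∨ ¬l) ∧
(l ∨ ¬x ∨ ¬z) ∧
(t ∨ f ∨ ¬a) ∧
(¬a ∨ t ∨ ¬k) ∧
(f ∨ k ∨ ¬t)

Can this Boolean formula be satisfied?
Yes

Yes, the formula is satisfiable.

One satisfying assignment is: x=False, t=False, g=False, k=False, l=True, z=False, j=True, d=False, a=False, f=False

Verification: With this assignment, all 35 clauses evaluate to true.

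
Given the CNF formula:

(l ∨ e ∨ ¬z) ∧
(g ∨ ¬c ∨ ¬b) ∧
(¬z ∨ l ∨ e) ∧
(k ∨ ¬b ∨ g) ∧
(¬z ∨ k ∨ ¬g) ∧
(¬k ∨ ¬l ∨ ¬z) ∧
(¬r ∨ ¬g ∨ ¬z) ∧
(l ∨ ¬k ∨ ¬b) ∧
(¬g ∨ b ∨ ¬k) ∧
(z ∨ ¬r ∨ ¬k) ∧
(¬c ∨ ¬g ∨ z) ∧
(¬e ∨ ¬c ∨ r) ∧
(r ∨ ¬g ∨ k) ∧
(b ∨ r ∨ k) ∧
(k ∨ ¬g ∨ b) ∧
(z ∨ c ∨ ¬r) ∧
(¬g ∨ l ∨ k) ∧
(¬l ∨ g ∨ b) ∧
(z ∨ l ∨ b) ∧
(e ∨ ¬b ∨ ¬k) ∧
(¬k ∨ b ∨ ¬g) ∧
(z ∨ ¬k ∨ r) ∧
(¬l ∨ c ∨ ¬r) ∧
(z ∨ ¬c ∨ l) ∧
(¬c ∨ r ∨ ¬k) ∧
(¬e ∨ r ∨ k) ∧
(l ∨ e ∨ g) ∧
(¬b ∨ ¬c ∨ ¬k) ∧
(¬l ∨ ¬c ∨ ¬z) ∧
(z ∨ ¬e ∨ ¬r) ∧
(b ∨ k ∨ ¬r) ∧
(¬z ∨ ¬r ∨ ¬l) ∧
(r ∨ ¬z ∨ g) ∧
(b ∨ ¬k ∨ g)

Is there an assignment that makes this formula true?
No

No, the formula is not satisfiable.

No assignment of truth values to the variables can make all 34 clauses true simultaneously.

The formula is UNSAT (unsatisfiable).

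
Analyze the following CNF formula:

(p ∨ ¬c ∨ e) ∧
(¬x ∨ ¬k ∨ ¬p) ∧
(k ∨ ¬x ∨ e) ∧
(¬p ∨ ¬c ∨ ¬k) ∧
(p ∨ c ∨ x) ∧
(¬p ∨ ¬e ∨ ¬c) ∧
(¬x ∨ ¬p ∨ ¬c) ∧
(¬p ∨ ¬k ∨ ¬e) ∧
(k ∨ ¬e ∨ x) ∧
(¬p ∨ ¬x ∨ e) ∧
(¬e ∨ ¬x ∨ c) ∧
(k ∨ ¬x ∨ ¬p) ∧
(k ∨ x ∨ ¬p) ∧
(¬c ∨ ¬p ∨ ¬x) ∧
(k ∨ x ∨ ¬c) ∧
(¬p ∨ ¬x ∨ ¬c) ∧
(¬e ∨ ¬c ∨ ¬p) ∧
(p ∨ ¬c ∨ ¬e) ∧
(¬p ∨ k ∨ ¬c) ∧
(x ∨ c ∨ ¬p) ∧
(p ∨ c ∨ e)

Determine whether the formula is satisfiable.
No

No, the formula is not satisfiable.

No assignment of truth values to the variables can make all 21 clauses true simultaneously.

The formula is UNSAT (unsatisfiable).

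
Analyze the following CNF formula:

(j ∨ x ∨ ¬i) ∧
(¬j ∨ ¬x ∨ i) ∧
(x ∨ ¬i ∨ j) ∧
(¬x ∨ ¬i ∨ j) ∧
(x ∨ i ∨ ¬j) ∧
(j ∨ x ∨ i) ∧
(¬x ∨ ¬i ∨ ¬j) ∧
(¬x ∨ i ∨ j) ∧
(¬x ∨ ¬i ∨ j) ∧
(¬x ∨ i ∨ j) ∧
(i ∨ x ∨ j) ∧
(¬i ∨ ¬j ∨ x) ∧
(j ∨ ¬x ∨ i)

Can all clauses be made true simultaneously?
No

No, the formula is not satisfiable.

No assignment of truth values to the variables can make all 13 clauses true simultaneously.

The formula is UNSAT (unsatisfiable).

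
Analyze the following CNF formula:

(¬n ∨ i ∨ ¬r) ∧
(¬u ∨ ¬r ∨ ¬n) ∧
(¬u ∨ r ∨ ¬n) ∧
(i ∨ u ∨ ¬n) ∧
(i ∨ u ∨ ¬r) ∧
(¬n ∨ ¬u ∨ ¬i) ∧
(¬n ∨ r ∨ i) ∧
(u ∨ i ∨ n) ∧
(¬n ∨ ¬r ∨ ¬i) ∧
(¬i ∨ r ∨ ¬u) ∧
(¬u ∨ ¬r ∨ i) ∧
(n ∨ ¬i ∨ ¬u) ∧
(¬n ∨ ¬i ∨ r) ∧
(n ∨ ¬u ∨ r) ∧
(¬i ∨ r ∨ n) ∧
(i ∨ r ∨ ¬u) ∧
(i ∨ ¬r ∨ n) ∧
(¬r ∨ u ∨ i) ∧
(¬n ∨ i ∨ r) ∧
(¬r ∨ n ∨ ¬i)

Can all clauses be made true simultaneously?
No

No, the formula is not satisfiable.

No assignment of truth values to the variables can make all 20 clauses true simultaneously.

The formula is UNSAT (unsatisfiable).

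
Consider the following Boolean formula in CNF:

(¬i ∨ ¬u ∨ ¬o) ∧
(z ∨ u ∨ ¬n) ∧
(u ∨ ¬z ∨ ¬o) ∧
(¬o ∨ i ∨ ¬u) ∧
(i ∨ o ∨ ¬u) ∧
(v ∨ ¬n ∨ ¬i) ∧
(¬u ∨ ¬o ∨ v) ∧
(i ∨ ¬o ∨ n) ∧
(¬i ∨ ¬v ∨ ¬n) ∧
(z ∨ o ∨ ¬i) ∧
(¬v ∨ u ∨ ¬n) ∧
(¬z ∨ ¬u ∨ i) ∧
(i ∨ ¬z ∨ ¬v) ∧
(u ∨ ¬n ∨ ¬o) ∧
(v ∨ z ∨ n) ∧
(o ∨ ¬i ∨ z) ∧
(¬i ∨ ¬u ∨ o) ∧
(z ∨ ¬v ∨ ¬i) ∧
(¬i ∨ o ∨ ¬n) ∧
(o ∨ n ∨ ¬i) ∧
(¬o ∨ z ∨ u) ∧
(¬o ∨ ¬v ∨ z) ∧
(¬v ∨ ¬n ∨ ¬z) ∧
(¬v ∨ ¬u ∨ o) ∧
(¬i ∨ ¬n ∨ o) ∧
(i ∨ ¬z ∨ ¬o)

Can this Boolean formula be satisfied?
Yes

Yes, the formula is satisfiable.

One satisfying assignment is: v=False, u=False, z=True, n=False, o=False, i=False

Verification: With this assignment, all 26 clauses evaluate to true.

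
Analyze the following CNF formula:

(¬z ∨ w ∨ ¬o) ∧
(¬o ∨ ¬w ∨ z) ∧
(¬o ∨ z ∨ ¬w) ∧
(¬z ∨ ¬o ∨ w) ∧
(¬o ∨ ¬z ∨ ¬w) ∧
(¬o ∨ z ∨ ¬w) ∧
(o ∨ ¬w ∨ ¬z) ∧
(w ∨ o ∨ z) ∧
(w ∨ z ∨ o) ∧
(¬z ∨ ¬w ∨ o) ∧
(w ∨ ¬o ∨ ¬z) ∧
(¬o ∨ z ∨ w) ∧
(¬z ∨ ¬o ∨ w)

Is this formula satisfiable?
Yes

Yes, the formula is satisfiable.

One satisfying assignment is: w=True, o=False, z=False

Verification: With this assignment, all 13 clauses evaluate to true.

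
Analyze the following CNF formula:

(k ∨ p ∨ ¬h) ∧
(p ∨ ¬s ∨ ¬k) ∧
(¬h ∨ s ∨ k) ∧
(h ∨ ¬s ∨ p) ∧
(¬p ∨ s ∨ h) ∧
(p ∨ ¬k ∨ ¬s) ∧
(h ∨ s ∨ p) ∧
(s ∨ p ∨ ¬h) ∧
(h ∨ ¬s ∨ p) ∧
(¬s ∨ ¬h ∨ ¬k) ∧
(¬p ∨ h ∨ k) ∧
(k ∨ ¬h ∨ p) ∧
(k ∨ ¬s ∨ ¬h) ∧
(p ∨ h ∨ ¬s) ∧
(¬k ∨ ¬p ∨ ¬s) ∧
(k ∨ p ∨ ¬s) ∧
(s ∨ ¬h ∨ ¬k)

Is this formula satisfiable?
No

No, the formula is not satisfiable.

No assignment of truth values to the variables can make all 17 clauses true simultaneously.

The formula is UNSAT (unsatisfiable).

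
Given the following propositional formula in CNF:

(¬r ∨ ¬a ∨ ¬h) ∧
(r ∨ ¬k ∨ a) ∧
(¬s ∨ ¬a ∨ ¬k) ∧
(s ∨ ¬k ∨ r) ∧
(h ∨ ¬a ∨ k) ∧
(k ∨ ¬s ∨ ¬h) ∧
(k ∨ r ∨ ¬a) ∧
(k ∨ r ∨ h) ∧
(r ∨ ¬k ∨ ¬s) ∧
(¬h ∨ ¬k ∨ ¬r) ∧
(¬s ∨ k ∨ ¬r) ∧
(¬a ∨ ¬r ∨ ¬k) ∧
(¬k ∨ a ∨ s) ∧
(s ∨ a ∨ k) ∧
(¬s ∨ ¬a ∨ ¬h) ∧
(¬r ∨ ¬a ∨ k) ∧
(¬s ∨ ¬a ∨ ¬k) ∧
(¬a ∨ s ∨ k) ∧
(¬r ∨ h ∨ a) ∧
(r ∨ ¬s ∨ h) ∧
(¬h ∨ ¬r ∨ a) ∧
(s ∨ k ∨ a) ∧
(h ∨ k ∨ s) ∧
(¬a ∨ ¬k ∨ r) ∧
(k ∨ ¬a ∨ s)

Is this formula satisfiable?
No

No, the formula is not satisfiable.

No assignment of truth values to the variables can make all 25 clauses true simultaneously.

The formula is UNSAT (unsatisfiable).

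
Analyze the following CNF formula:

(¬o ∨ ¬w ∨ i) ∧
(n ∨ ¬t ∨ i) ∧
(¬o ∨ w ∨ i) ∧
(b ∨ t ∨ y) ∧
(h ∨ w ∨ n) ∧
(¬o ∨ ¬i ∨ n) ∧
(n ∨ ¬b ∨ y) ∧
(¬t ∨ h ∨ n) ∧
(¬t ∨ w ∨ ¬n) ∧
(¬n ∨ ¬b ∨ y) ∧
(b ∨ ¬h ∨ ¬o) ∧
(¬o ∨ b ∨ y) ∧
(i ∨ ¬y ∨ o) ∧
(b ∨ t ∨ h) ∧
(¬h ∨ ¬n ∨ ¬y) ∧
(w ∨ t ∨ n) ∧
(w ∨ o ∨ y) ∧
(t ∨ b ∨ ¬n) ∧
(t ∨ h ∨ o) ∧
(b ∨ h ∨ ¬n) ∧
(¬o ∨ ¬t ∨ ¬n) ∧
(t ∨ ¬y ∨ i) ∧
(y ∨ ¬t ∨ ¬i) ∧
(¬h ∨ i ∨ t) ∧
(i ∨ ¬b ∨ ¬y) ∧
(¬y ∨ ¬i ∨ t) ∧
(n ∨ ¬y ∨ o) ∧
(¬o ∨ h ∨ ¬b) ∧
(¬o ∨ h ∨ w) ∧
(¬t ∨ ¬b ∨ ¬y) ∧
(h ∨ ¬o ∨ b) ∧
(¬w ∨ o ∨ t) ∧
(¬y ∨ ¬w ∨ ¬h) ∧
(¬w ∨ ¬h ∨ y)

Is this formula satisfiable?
No

No, the formula is not satisfiable.

No assignment of truth values to the variables can make all 34 clauses true simultaneously.

The formula is UNSAT (unsatisfiable).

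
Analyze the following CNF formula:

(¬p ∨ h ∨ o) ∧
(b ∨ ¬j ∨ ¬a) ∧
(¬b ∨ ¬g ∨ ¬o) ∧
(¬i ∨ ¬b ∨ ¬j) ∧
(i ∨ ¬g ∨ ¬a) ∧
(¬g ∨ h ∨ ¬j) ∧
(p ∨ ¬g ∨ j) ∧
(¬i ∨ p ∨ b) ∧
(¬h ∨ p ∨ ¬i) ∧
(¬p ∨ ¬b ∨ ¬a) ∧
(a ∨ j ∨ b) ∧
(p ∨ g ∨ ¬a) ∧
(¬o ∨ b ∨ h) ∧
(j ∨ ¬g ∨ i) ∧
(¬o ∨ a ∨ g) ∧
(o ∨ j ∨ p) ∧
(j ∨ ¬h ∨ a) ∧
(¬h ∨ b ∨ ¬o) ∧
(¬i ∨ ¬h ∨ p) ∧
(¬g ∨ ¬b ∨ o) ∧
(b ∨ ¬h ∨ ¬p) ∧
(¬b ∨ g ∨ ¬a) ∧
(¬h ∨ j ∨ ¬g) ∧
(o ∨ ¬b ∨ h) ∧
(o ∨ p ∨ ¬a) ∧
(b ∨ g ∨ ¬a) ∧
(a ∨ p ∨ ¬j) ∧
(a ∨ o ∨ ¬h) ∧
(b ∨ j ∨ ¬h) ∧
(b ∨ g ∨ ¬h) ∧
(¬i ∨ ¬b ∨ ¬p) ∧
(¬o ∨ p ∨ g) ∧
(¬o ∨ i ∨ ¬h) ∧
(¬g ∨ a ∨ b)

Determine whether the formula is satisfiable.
No

No, the formula is not satisfiable.

No assignment of truth values to the variables can make all 34 clauses true simultaneously.

The formula is UNSAT (unsatisfiable).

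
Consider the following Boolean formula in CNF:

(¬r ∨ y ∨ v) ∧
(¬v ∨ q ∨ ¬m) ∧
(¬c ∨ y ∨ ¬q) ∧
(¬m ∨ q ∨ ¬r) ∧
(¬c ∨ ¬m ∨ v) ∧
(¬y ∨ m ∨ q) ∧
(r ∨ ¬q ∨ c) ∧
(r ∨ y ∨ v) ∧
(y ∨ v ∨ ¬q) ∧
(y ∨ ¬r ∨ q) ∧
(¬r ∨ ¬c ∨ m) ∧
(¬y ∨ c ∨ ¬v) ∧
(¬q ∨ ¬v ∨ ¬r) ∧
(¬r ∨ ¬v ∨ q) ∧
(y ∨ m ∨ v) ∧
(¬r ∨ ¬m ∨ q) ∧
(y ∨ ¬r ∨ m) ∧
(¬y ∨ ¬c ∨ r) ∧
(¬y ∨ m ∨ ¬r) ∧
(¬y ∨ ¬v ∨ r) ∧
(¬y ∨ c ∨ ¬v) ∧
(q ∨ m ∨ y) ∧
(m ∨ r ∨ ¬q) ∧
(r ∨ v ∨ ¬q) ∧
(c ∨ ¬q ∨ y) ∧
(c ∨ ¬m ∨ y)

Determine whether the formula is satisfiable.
Yes

Yes, the formula is satisfiable.

One satisfying assignment is: r=False, y=True, q=False, m=True, v=False, c=False

Verification: With this assignment, all 26 clauses evaluate to true.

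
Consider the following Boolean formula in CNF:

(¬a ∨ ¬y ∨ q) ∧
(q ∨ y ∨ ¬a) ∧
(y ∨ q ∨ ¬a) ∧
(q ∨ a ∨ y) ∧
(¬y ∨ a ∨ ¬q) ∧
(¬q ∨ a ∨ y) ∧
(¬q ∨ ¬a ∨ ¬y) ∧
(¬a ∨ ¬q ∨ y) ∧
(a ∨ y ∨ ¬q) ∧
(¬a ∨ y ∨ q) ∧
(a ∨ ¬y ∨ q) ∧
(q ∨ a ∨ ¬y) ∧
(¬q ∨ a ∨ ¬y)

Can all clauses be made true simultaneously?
No

No, the formula is not satisfiable.

No assignment of truth values to the variables can make all 13 clauses true simultaneously.

The formula is UNSAT (unsatisfiable).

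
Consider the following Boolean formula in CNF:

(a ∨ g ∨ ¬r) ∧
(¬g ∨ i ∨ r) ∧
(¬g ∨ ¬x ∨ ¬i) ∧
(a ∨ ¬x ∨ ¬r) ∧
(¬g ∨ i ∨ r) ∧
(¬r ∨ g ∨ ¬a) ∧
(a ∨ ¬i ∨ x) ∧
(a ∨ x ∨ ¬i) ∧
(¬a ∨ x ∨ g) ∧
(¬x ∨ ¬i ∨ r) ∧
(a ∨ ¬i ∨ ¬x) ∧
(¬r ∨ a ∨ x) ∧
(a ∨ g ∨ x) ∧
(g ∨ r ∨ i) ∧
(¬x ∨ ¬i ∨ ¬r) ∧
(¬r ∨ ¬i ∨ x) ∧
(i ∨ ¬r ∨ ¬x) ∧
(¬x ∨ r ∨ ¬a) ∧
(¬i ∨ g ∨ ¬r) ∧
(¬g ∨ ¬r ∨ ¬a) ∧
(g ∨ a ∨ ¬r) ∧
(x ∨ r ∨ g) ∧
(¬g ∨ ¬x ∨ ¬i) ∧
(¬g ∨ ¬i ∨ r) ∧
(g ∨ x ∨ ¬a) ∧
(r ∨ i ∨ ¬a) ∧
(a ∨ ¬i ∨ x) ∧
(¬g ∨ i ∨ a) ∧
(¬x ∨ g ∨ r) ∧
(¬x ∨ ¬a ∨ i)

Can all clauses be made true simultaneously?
No

No, the formula is not satisfiable.

No assignment of truth values to the variables can make all 30 clauses true simultaneously.

The formula is UNSAT (unsatisfiable).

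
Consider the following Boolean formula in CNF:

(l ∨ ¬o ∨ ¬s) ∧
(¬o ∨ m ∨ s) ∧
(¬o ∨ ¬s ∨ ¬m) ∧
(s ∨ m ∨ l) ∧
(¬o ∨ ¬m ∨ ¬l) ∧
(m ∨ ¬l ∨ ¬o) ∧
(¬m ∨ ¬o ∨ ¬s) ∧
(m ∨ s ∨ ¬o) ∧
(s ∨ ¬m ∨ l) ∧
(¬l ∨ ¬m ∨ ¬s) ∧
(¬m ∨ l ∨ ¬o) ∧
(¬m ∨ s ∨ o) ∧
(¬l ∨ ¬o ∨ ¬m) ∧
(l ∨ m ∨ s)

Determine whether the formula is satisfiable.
Yes

Yes, the formula is satisfiable.

One satisfying assignment is: m=False, s=False, l=True, o=False

Verification: With this assignment, all 14 clauses evaluate to true.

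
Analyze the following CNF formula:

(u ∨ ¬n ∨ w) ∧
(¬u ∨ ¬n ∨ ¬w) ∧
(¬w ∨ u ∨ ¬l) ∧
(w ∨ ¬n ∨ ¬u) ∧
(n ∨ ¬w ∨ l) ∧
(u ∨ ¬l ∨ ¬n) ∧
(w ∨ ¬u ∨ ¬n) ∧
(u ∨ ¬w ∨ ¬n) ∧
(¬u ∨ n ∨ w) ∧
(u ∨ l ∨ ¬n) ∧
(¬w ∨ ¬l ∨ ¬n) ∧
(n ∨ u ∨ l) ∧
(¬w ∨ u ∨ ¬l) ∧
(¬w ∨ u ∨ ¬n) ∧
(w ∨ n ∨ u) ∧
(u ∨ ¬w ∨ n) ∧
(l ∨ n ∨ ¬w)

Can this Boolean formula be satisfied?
Yes

Yes, the formula is satisfiable.

One satisfying assignment is: u=True, l=True, n=False, w=True

Verification: With this assignment, all 17 clauses evaluate to true.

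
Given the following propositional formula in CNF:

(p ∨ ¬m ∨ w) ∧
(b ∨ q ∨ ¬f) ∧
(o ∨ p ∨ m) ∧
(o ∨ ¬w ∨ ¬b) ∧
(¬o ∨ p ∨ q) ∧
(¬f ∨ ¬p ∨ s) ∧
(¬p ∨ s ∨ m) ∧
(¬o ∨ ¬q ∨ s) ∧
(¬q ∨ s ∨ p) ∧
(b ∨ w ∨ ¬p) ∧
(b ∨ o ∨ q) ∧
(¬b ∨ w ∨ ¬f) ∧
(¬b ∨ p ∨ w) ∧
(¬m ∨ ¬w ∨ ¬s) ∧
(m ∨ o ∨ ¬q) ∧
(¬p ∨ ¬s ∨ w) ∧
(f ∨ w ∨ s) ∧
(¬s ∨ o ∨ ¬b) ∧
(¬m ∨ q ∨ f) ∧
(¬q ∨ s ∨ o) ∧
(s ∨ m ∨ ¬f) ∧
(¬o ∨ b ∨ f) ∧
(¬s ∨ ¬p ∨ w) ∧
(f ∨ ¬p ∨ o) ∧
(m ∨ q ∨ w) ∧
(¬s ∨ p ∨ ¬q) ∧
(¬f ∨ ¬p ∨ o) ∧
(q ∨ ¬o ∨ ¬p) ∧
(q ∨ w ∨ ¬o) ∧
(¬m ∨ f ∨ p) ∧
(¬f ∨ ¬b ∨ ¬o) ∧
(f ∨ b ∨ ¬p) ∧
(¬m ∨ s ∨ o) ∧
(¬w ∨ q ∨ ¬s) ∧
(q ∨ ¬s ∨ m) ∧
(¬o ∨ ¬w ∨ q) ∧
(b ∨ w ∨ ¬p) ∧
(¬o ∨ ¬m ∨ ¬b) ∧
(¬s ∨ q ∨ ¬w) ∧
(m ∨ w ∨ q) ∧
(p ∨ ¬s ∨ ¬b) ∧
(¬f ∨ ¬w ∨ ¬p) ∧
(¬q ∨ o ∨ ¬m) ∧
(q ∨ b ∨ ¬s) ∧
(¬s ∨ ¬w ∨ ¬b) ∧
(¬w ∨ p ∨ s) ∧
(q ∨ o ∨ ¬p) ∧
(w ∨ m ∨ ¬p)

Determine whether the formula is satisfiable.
No

No, the formula is not satisfiable.

No assignment of truth values to the variables can make all 48 clauses true simultaneously.

The formula is UNSAT (unsatisfiable).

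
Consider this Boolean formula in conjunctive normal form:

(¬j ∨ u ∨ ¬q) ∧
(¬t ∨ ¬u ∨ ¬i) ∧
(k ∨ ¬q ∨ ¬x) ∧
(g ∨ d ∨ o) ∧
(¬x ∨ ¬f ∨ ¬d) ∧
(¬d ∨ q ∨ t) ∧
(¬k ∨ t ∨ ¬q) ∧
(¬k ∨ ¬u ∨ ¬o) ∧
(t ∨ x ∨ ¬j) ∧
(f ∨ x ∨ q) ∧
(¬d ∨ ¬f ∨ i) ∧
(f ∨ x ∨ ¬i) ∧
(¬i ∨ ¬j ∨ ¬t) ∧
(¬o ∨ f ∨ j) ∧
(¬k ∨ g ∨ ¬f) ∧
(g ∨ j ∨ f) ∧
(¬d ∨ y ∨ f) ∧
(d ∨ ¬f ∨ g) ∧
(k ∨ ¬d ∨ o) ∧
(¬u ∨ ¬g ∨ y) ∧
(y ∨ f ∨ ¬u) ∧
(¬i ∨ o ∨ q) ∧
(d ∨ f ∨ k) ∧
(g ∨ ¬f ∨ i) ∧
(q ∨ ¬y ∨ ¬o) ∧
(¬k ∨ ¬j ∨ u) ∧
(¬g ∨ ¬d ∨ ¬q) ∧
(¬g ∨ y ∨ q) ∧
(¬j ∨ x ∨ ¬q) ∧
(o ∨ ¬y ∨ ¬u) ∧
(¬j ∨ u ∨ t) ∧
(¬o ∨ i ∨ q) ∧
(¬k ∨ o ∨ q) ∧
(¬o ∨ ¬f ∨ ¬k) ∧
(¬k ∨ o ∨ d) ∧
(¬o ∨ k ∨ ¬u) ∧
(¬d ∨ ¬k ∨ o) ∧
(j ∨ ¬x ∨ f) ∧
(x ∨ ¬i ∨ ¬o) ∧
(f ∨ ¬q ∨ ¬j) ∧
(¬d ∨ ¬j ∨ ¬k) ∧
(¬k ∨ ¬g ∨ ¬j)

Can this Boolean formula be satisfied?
Yes

Yes, the formula is satisfiable.

One satisfying assignment is: y=True, q=False, f=True, u=False, j=False, d=False, t=False, i=False, k=False, x=False, o=False, g=True

Verification: With this assignment, all 42 clauses evaluate to true.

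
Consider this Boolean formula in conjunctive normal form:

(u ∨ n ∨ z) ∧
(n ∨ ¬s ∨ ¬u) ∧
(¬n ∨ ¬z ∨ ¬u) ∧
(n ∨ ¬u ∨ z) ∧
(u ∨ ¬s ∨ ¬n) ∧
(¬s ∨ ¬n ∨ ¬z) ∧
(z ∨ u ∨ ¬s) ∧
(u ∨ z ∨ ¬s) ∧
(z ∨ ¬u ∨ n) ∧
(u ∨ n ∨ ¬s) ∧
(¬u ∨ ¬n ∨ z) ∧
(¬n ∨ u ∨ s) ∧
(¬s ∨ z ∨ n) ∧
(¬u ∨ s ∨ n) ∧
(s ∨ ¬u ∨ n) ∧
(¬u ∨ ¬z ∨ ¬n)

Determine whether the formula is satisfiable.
Yes

Yes, the formula is satisfiable.

One satisfying assignment is: n=False, s=False, z=True, u=False

Verification: With this assignment, all 16 clauses evaluate to true.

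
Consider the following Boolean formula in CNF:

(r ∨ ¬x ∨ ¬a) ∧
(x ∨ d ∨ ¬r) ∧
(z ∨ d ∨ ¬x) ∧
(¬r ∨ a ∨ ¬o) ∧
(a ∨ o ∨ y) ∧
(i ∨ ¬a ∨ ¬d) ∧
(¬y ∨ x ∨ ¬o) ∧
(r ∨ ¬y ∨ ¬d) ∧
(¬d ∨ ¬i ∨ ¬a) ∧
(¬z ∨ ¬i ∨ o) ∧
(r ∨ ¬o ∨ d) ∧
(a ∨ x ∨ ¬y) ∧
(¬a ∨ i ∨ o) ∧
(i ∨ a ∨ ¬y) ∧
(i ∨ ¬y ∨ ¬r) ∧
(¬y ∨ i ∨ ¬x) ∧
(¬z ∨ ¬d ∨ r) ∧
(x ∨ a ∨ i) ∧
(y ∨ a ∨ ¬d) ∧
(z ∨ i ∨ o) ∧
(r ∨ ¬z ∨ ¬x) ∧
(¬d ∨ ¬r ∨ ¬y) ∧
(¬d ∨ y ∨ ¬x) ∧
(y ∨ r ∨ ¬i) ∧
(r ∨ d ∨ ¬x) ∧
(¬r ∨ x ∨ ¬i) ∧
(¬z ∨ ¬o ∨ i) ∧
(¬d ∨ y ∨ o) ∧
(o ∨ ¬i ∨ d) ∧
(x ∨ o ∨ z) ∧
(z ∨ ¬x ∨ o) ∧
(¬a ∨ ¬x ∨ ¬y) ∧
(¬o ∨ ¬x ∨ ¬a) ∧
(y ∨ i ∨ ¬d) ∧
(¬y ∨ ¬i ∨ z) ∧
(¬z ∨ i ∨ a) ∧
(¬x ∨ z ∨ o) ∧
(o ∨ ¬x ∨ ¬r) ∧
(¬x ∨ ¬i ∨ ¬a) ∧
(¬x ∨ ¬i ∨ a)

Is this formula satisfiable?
No

No, the formula is not satisfiable.

No assignment of truth values to the variables can make all 40 clauses true simultaneously.

The formula is UNSAT (unsatisfiable).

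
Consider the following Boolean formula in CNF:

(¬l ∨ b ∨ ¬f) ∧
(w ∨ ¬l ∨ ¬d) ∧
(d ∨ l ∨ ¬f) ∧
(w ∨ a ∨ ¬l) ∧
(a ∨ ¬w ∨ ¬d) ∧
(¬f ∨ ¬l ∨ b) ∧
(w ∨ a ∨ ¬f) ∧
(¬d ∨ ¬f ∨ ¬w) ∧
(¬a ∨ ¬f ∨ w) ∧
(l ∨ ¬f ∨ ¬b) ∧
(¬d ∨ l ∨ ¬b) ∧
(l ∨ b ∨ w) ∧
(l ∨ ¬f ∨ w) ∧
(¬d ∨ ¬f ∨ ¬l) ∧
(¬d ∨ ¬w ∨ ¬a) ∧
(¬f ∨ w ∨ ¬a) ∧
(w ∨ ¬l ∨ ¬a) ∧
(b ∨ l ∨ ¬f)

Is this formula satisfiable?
Yes

Yes, the formula is satisfiable.

One satisfying assignment is: l=False, w=False, a=False, f=False, d=False, b=True

Verification: With this assignment, all 18 clauses evaluate to true.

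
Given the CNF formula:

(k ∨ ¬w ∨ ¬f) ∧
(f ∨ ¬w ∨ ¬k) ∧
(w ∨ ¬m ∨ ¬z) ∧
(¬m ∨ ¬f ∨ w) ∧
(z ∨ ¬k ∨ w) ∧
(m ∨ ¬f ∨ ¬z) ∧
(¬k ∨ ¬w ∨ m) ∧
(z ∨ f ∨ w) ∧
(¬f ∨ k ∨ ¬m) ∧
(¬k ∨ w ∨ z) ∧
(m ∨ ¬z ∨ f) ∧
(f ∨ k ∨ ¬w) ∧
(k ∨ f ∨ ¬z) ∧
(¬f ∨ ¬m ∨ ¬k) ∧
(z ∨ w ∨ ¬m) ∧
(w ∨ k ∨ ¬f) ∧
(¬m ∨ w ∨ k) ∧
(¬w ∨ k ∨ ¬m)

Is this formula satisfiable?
No

No, the formula is not satisfiable.

No assignment of truth values to the variables can make all 18 clauses true simultaneously.

The formula is UNSAT (unsatisfiable).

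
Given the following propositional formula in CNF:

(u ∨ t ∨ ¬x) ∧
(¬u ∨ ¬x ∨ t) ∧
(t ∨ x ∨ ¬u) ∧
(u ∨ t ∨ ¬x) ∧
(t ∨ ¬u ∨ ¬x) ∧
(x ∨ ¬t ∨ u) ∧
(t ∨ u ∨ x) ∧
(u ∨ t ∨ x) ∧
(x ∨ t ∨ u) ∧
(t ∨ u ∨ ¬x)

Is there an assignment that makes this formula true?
Yes

Yes, the formula is satisfiable.

One satisfying assignment is: t=True, u=True, x=False

Verification: With this assignment, all 10 clauses evaluate to true.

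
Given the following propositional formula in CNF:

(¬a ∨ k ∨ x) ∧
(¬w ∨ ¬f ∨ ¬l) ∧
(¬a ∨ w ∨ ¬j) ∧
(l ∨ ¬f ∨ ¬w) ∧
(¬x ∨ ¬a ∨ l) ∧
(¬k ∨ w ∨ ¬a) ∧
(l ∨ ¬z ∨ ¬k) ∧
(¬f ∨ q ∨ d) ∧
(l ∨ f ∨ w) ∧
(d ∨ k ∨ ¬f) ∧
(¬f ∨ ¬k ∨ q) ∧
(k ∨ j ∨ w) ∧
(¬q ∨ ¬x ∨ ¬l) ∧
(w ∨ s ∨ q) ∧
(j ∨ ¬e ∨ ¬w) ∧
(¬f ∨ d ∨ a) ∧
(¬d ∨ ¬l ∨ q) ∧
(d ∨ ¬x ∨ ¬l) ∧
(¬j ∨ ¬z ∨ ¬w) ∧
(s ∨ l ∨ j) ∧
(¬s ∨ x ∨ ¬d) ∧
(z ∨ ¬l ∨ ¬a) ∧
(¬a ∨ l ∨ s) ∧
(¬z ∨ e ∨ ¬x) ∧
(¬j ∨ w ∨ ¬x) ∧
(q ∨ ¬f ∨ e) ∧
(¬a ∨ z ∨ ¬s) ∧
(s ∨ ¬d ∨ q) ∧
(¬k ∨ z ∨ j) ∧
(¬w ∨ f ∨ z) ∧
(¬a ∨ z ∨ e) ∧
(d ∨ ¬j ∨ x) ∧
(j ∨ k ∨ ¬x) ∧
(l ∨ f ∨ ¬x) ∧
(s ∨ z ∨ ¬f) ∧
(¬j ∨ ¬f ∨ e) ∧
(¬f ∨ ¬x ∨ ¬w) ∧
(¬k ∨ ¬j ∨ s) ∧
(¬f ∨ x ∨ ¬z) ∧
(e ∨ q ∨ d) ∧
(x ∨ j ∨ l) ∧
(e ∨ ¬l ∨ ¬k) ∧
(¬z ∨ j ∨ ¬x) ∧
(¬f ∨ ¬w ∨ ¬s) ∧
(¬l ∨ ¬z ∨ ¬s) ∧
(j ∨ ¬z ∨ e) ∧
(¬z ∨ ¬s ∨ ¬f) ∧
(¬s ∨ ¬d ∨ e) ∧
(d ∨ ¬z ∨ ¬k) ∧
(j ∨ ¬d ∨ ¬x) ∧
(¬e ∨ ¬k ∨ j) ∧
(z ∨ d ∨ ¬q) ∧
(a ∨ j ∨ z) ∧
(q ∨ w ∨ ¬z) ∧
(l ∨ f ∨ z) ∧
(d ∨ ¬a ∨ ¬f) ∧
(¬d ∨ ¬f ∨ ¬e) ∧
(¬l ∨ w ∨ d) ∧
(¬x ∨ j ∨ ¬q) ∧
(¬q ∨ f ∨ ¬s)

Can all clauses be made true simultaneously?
Yes

Yes, the formula is satisfiable.

One satisfying assignment is: s=False, e=False, z=False, j=True, l=True, a=False, q=True, x=False, f=False, k=False, w=False, d=True

Verification: With this assignment, all 60 clauses evaluate to true.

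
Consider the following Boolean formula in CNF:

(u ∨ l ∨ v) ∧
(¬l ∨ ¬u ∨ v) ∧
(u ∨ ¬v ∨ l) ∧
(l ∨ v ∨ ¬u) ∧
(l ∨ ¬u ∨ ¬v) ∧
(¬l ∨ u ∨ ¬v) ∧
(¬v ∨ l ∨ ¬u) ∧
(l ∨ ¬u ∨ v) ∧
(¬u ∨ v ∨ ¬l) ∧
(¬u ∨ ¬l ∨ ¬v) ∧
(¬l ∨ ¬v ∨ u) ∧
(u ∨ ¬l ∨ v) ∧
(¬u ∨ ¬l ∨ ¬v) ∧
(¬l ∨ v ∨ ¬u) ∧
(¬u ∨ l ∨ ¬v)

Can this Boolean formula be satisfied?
No

No, the formula is not satisfiable.

No assignment of truth values to the variables can make all 15 clauses true simultaneously.

The formula is UNSAT (unsatisfiable).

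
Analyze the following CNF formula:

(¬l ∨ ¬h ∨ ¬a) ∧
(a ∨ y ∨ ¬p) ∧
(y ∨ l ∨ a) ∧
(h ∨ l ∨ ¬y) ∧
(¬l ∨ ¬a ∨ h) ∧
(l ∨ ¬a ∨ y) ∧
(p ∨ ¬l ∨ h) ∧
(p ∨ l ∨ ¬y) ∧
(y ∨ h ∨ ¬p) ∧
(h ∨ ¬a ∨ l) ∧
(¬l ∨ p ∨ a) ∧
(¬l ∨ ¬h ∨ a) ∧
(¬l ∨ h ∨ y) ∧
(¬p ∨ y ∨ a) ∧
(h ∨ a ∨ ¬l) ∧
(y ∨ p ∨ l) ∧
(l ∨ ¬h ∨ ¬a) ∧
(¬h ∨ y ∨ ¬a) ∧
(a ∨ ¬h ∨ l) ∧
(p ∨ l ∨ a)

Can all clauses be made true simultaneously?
No

No, the formula is not satisfiable.

No assignment of truth values to the variables can make all 20 clauses true simultaneously.

The formula is UNSAT (unsatisfiable).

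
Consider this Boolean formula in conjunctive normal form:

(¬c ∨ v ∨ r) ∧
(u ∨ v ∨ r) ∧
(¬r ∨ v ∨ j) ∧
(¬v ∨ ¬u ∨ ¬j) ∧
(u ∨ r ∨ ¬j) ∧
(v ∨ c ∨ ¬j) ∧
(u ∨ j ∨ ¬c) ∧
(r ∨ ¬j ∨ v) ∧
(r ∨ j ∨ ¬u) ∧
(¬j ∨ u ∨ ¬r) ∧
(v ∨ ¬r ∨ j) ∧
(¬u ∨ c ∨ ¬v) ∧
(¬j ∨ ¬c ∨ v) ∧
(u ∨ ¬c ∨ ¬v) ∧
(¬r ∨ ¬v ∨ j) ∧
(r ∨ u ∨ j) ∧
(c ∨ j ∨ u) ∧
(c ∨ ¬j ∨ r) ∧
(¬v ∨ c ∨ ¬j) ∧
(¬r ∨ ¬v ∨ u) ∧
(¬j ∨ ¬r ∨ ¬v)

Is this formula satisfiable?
No

No, the formula is not satisfiable.

No assignment of truth values to the variables can make all 21 clauses true simultaneously.

The formula is UNSAT (unsatisfiable).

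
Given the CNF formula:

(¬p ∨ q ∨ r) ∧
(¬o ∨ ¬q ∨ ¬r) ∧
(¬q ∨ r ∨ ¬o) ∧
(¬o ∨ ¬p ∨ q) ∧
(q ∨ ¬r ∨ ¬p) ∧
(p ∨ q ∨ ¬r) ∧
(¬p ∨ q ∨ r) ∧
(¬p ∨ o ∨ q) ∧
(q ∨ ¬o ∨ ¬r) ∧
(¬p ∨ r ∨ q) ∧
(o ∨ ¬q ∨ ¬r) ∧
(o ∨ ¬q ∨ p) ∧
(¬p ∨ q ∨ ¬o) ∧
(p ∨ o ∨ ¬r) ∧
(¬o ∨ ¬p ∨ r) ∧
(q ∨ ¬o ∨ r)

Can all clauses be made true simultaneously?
Yes

Yes, the formula is satisfiable.

One satisfying assignment is: q=False, o=False, p=False, r=False

Verification: With this assignment, all 16 clauses evaluate to true.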